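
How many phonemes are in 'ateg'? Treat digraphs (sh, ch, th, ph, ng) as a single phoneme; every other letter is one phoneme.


Parsing 'ateg' greedily, digraphs first:
  'a' -> vowel phoneme (phonemes so far: 1)
  't' -> consonant phoneme (phonemes so far: 2)
  'e' -> vowel phoneme (phonemes so far: 3)
  'g' -> consonant phoneme (phonemes so far: 4)
Total phonemes: 4

4


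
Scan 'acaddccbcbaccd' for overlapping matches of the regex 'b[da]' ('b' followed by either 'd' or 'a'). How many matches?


Pattern: b[da] means 'b' followed by either 'd' or 'a'.
Scanning 'acaddccbcbaccd' position-by-position:
  Pos 0: window 'ac' -> no
  Pos 1: window 'ca' -> no
  Pos 2: window 'ad' -> no
  Pos 3: window 'dd' -> no
  Pos 4: window 'dc' -> no
  Pos 5: window 'cc' -> no
  Pos 6: window 'cb' -> no
  Pos 7: window 'bc' -> no
  Pos 8: window 'cb' -> no
  Pos 9: window 'ba' -> MATCH
  Pos 10: window 'ac' -> no
  Pos 11: window 'cc' -> no
  Pos 12: window 'cd' -> no
  Pos 13: window 'd' -> no
Total matches: 1

1


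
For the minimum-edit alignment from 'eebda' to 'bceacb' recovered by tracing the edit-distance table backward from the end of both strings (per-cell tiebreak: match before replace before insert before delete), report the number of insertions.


Edit distance = 5. Backtracking from cell (5, 6) with preference match > replace > insert > delete,
then listing the resulting alignment 'eebda' -> 'bceacb' left to right:
  Step 1: insert 'b' [insertion #1]
  Step 2: replace e->c
  Step 3: keep 'e'
  Step 4: replace b->a
  Step 5: replace d->c
  Step 6: replace a->b
Total insertions: 1

1


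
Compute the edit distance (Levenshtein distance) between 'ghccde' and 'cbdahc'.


Building DP table for s1='ghccde' (len 6) and s2='cbdahc' (len 6):
       c  b  d  a  h  c
    0  1  2  3  4  5  6
  g 1  1  2  3  4  5  6
  h 2  2  2  3  4  4  5
  c 3  2  3  3  4  5  4
  c 4  3  3  4  4  5  5
  d 5  4  4  3  4  5  6
  e 6  5  5  4  4  5  6
Edit distance = dp[6][6] = 6

6


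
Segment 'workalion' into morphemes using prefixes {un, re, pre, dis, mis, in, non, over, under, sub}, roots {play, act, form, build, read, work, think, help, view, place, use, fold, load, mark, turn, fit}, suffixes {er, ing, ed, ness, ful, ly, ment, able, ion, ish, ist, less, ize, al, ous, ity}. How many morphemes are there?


Segmenting 'workalion' against the inventory:
  'work' -> root (morpheme 1)
  'al' -> suffix (morpheme 2)
  'ion' -> suffix (morpheme 3)
Total morphemes: 3

3


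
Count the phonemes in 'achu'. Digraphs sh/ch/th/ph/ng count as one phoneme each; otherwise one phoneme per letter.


Parsing 'achu' greedily, digraphs first:
  'a' -> vowel phoneme (phonemes so far: 1)
  'ch' -> digraph (1 consonant phoneme) (phonemes so far: 2)
  'u' -> vowel phoneme (phonemes so far: 3)
Total phonemes: 3

3


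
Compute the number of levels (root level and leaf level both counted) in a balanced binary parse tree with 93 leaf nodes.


In a balanced binary tree with n leaves the deepest leaf is ceil(log2(n)) edges below the root,
so counting node levels inclusive of root and leaves gives ceil(log2(n)) + 1 levels.
log2(93) = 6.5392
ceil(6.5392) = 7
levels = 7 + 1 = 8

8


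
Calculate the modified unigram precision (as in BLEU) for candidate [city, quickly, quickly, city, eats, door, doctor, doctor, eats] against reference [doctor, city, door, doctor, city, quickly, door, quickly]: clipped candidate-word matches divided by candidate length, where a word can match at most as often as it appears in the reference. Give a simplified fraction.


Reference word counts: {'city': 2, 'doctor': 2, 'door': 2, 'quickly': 2}
Checking each candidate word (with clipping):
  'city' -> in reference (ref count 2, used 1/2) -> match (matches: 1)
  'quickly' -> in reference (ref count 2, used 1/2) -> match (matches: 2)
  'quickly' -> in reference (ref count 2, used 2/2) -> match (matches: 3)
  'city' -> in reference (ref count 2, used 2/2) -> match (matches: 4)
  'eats' -> not in reference -> no match (matches: 4)
  'door' -> in reference (ref count 2, used 1/2) -> match (matches: 5)
  'doctor' -> in reference (ref count 2, used 1/2) -> match (matches: 6)
  'doctor' -> in reference (ref count 2, used 2/2) -> match (matches: 7)
  'eats' -> not in reference -> no match (matches: 7)
Clipped matches: 7, Candidate length: 9
Precision = 7/9

7/9


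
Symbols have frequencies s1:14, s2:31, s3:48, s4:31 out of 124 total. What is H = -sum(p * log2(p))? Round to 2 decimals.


Computing entropy H = -sum(p_i * log2(p_i)):
  s1: p = 14/124 = 0.1129, -p*log2(p) = 0.3553
  s2: p = 31/124 = 0.2500, -p*log2(p) = 0.5000
  s3: p = 48/124 = 0.3871, -p*log2(p) = 0.5300
  s4: p = 31/124 = 0.2500, -p*log2(p) = 0.5000
H = sum of terms = 1.8853
Rounded to 2 decimals: 1.89

1.89


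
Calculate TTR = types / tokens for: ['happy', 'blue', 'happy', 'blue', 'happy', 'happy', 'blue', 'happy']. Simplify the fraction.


Tokens: 8
Unique types: ('blue', 'happy') = 2
TTR = 2/8
Simplify: divide both by 2 -> 1/4
TTR = 1/4

1/4


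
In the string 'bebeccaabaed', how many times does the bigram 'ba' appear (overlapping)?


Scanning 'bebeccaabaed' for bigram 'ba':
  Position 0: 'be' -> no
  Position 1: 'eb' -> no
  Position 2: 'be' -> no
  Position 3: 'ec' -> no
  Position 4: 'cc' -> no
  Position 5: 'ca' -> no
  Position 6: 'aa' -> no
  Position 7: 'ab' -> no
  Position 8: 'ba' -> MATCH
  Position 9: 'ae' -> no
  Position 10: 'ed' -> no
Total matches: 1

1


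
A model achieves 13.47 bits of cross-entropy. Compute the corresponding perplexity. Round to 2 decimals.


Perplexity formula: PP = 2^H
H = 13.47
PP = 2^13.47
Decompose: 2^13.47 = 2^13 * 2^0.47
2^13 = 8192, 2^0.47 ~ 1.3851095
PP ~ 8192 * 1.3851095 = 11346.8170240
Rounded to 2 decimals: 11346.82

11346.82


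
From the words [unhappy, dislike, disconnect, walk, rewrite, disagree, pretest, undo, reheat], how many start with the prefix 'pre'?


Checking each word for prefix 'pre':
  'unhappy' -> no (count: 0)
  'dislike' -> no (count: 0)
  'disconnect' -> no (count: 0)
  'walk' -> no (count: 0)
  'rewrite' -> no (count: 0)
  'disagree' -> no (count: 0)
  'pretest' -> YES, starts with 'pre' (count: 1)
  'undo' -> no (count: 1)
  'reheat' -> no (count: 1)
Total with prefix 'pre': 1

1


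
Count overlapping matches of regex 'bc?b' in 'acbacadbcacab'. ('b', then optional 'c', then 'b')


Pattern: bc?b means 'b', then optional 'c', then 'b'.
Scanning 'acbacadbcacab' position-by-position:
  Pos 0: window 'acb' -> no
  Pos 1: window 'cba' -> no
  Pos 2: window 'bac' -> no
  Pos 3: window 'aca' -> no
  Pos 4: window 'cad' -> no
  Pos 5: window 'adb' -> no
  Pos 6: window 'dbc' -> no
  Pos 7: window 'bca' -> no
  Pos 8: window 'cac' -> no
  Pos 9: window 'aca' -> no
  Pos 10: window 'cab' -> no
  Pos 11: window 'ab' -> no
  Pos 12: window 'b' -> no
Total matches: 0

0


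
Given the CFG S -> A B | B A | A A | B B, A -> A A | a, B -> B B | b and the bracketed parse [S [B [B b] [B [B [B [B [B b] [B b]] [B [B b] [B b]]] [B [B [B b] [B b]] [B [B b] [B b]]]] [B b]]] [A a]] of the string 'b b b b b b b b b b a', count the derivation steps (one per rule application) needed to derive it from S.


Every bracketed nonterminal node [X ...] in the tree is produced by exactly one rule application.
Reading the tree off as a leftmost derivation:
  Step 1: S  =>  B A   (applied S -> B A)
  Step 2: B A  =>  B B A   (applied B -> B B)
  Step 3: B B A  =>  b B A   (applied B -> b)
  Step 4: b B A  =>  b B B A   (applied B -> B B)
  Step 5: b B B A  =>  b B B B A   (applied B -> B B)
  Step 6: b B B B A  =>  b B B B B A   (applied B -> B B)
  Step 7: b B B B B A  =>  b B B B B B A   (applied B -> B B)
  Step 8: b B B B B B A  =>  b b B B B B A   (applied B -> b)
  Step 9: b b B B B B A  =>  b b b B B B A   (applied B -> b)
  Step 10: b b b B B B A  =>  b b b B B B B A   (applied B -> B B)
  Step 11: b b b B B B B A  =>  b b b b B B B A   (applied B -> b)
  Step 12: b b b b B B B A  =>  b b b b b B B A   (applied B -> b)
  Step 13: b b b b b B B A  =>  b b b b b B B B A   (applied B -> B B)
  Step 14: b b b b b B B B A  =>  b b b b b B B B B A   (applied B -> B B)
  Step 15: b b b b b B B B B A  =>  b b b b b b B B B A   (applied B -> b)
  Step 16: b b b b b b B B B A  =>  b b b b b b b B B A   (applied B -> b)
  Step 17: b b b b b b b B B A  =>  b b b b b b b B B B A   (applied B -> B B)
  Step 18: b b b b b b b B B B A  =>  b b b b b b b b B B A   (applied B -> b)
  Step 19: b b b b b b b b B B A  =>  b b b b b b b b b B A   (applied B -> b)
  Step 20: b b b b b b b b b B A  =>  b b b b b b b b b b A   (applied B -> b)
  Step 21: b b b b b b b b b b A  =>  b b b b b b b b b b a   (applied A -> a)
Final yield: b b b b b b b b b b a
Total rewrite steps: 21

21


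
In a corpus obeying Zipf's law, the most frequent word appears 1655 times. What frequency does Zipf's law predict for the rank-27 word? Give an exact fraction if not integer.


Zipf's law: freq(rank) = f1 / rank
f1 = 1655, rank = 27
freq = 1655 / 27
GCD(1655, 27) = 1
Simplified: 1655/27

1655/27


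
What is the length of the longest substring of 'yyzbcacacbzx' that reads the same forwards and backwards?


Scanning 'yyzbcacacbzx' for palindromic substrings.
Substring at positions 2-10: 'zbcacacbz'.
Check: reverse('zbcacacbz') = 'zbcacacbz' -> palindrome confirmed.
Neighbouring characters ('y' / 'x') break symmetry, so it cannot extend further.
No longer palindromic substring exists; longest length = 9

9


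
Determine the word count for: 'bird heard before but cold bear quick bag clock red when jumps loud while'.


Counting words by splitting on spaces:
  Word 1: 'bird'
  Word 2: 'heard'
  Word 3: 'before'
  Word 4: 'but'
  Word 5: 'cold'
  Word 6: 'bear'
  Word 7: 'quick'
  Word 8: 'bag'
  Word 9: 'clock'
  Word 10: 'red'
  Word 11: 'when'
  Word 12: 'jumps'
  Word 13: 'loud'
  Word 14: 'while'
Total words: 14

14


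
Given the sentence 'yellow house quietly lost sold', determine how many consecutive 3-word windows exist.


Word trigrams from [5] words:
  Trigram 1: (yellow house quietly)
  Trigram 2: (house quietly lost)
  Trigram 3: (quietly lost sold)
Total word trigrams: 5 - 2 = 3

3


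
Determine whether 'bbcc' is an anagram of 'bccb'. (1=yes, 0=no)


Sort characters of 'bbcc': 'bbcc'
Sort characters of 'bccb': 'bbcc'
Sorted forms match -> they ARE anagrams
Result: 1

1


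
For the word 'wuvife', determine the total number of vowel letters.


Scanning each character of 'wuvife':
  Position 1: 'w' -> consonant (running count: 0)
  Position 2: 'u' -> vowel (running count: 1)
  Position 3: 'v' -> consonant (running count: 1)
  Position 4: 'i' -> vowel (running count: 2)
  Position 5: 'f' -> consonant (running count: 2)
  Position 6: 'e' -> vowel (running count: 3)
Total vowels: 3

3


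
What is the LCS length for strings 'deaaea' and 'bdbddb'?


DP table for LCS of 'deaaea' and 'bdbddb':
       b  d  b  d  d  b
    0  0  0  0  0  0  0
  d 0  0  1  1  1  1  1
  e 0  0  1  1  1  1  1
  a 0  0  1  1  1  1  1
  a 0  0  1  1  1  1  1
  e 0  0  1  1  1  1  1
  a 0  0  1  1  1  1  1
LCS: 'd'
LCS length = 1

1


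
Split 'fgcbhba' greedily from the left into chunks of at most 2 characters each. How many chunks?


'fgcbhba' has 7 characters.
Chunking with max size 2:
  Chunk 1: 'fg' (positions 0-1)
  Chunk 2: 'cb' (positions 2-3)
  Chunk 3: 'hb' (positions 4-5)
  Chunk 4: 'a' (positions 6-6)
Total chunks: ceil(7 / 2) = 4

4


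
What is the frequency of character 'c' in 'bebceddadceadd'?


Scanning 'bebceddadceadd' for 'c':
  Position 3: 'c' -> MATCH (count: 1)
  Position 9: 'c' -> MATCH (count: 2)
Total occurrences of 'c': 2

2


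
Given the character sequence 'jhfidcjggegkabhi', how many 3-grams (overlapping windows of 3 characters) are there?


String 'jhfidcjggegkabhi' has length L = 16.
Number of overlapping n-grams = L - n + 1
Substituting: 16 - 3 + 1 = 14

14


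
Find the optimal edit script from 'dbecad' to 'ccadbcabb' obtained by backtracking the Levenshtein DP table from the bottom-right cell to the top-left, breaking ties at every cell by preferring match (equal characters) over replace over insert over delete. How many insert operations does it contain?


Edit distance = 6. Backtracking from cell (6, 9) with preference match > replace > insert > delete,
then listing the resulting alignment 'dbecad' -> 'ccadbcabb' left to right:
  Step 1: insert 'c' [insertion #1]
  Step 2: insert 'c' [insertion #2]
  Step 3: insert 'a' [insertion #3]
  Step 4: keep 'd'
  Step 5: keep 'b'
  Step 6: delete 'e'
  Step 7: keep 'c'
  Step 8: keep 'a'
  Step 9: insert 'b' [insertion #4]
  Step 10: replace d->b
Total insertions: 4

4


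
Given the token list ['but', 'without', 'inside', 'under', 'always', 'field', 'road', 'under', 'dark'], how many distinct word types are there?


Listing all tokens and tracking unique types:
  Token 1: 'but' -> NEW (unique so far: 1)
  Token 2: 'without' -> NEW (unique so far: 2)
  Token 3: 'inside' -> NEW (unique so far: 3)
  Token 4: 'under' -> NEW (unique so far: 4)
  Token 5: 'always' -> NEW (unique so far: 5)
  Token 6: 'field' -> NEW (unique so far: 6)
  Token 7: 'road' -> NEW (unique so far: 7)
  Token 8: 'under' -> duplicate (unique so far: 7)
  Token 9: 'dark' -> NEW (unique so far: 8)
Unique types: ('always', 'but', 'dark', 'field', 'inside', 'road', 'under', 'without')
Vocabulary size: 8

8


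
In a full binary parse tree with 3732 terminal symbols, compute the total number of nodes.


Leaf nodes (terminals): 3732
Internal nodes = n - 1 = 3732 - 1 = 3731
Total = leaves + internal = 3732 + 3731 = 7463

7463


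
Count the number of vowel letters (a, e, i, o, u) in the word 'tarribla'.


Scanning each character of 'tarribla':
  Position 1: 't' -> consonant (running count: 0)
  Position 2: 'a' -> vowel (running count: 1)
  Position 3: 'r' -> consonant (running count: 1)
  Position 4: 'r' -> consonant (running count: 1)
  Position 5: 'i' -> vowel (running count: 2)
  Position 6: 'b' -> consonant (running count: 2)
  Position 7: 'l' -> consonant (running count: 2)
  Position 8: 'a' -> vowel (running count: 3)
Total vowels: 3

3


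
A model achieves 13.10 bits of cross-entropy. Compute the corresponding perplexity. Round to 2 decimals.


Perplexity formula: PP = 2^H
H = 13.10
PP = 2^13.10
Decompose: 2^13.10 = 2^13 * 2^0.10
2^13 = 8192, 2^0.10 ~ 1.0717735
PP ~ 8192 * 1.0717735 = 8779.9685120
Rounded to 2 decimals: 8779.97

8779.97


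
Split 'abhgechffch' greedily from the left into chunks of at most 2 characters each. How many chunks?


'abhgechffch' has 11 characters.
Chunking with max size 2:
  Chunk 1: 'ab' (positions 0-1)
  Chunk 2: 'hg' (positions 2-3)
  Chunk 3: 'ec' (positions 4-5)
  Chunk 4: 'hf' (positions 6-7)
  Chunk 5: 'fc' (positions 8-9)
  Chunk 6: 'h' (positions 10-10)
Total chunks: ceil(11 / 2) = 6

6


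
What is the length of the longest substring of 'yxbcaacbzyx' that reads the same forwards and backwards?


Scanning 'yxbcaacbzyx' for palindromic substrings.
Substring at positions 2-7: 'bcaacb'.
Check: reverse('bcaacb') = 'bcaacb' -> palindrome confirmed.
Neighbouring characters ('x' / 'z') break symmetry, so it cannot extend further.
No longer palindromic substring exists; longest length = 6

6


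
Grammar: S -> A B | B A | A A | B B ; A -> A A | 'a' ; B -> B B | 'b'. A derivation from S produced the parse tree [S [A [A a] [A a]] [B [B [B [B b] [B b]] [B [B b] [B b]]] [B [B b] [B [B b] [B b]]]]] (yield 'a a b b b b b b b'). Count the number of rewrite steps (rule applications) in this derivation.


Every bracketed nonterminal node [X ...] in the tree is produced by exactly one rule application.
Reading the tree off as a leftmost derivation:
  Step 1: S  =>  A B   (applied S -> A B)
  Step 2: A B  =>  A A B   (applied A -> A A)
  Step 3: A A B  =>  a A B   (applied A -> a)
  Step 4: a A B  =>  a a B   (applied A -> a)
  Step 5: a a B  =>  a a B B   (applied B -> B B)
  Step 6: a a B B  =>  a a B B B   (applied B -> B B)
  Step 7: a a B B B  =>  a a B B B B   (applied B -> B B)
  Step 8: a a B B B B  =>  a a b B B B   (applied B -> b)
  Step 9: a a b B B B  =>  a a b b B B   (applied B -> b)
  Step 10: a a b b B B  =>  a a b b B B B   (applied B -> B B)
  Step 11: a a b b B B B  =>  a a b b b B B   (applied B -> b)
  Step 12: a a b b b B B  =>  a a b b b b B   (applied B -> b)
  Step 13: a a b b b b B  =>  a a b b b b B B   (applied B -> B B)
  Step 14: a a b b b b B B  =>  a a b b b b b B   (applied B -> b)
  Step 15: a a b b b b b B  =>  a a b b b b b B B   (applied B -> B B)
  Step 16: a a b b b b b B B  =>  a a b b b b b b B   (applied B -> b)
  Step 17: a a b b b b b b B  =>  a a b b b b b b b   (applied B -> b)
Final yield: a a b b b b b b b
Total rewrite steps: 17

17


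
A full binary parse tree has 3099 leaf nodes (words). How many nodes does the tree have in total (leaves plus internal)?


Leaf nodes (terminals): 3099
Internal nodes = n - 1 = 3099 - 1 = 3098
Total = leaves + internal = 3099 + 3098 = 6197

6197


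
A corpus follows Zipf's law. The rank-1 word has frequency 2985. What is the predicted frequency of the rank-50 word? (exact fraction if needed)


Zipf's law: freq(rank) = f1 / rank
f1 = 2985, rank = 50
freq = 2985 / 50
GCD(2985, 50) = 5
Simplified: 597/10

597/10


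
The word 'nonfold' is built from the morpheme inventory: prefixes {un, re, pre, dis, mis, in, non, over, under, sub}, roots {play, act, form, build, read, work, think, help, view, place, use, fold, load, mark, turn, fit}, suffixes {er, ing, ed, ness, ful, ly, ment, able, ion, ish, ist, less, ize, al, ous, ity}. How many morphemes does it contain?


Segmenting 'nonfold' against the inventory:
  'non' -> prefix (morpheme 1)
  'fold' -> root (morpheme 2)
Total morphemes: 2

2


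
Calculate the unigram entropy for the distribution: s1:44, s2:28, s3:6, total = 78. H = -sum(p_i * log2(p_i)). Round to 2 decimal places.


Computing entropy H = -sum(p_i * log2(p_i)):
  s1: p = 44/78 = 0.5641, -p*log2(p) = 0.4659
  s2: p = 28/78 = 0.3590, -p*log2(p) = 0.5306
  s3: p = 6/78 = 0.0769, -p*log2(p) = 0.2846
H = sum of terms = 1.2811
Rounded to 2 decimals: 1.28

1.28


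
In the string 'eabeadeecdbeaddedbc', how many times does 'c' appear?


Scanning 'eabeadeecdbeaddedbc' for 'c':
  Position 8: 'c' -> MATCH (count: 1)
  Position 18: 'c' -> MATCH (count: 2)
Total occurrences of 'c': 2

2


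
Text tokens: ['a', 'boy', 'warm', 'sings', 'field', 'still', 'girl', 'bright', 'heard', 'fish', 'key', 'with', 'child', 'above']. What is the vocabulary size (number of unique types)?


Listing all tokens and tracking unique types:
  Token 1: 'a' -> NEW (unique so far: 1)
  Token 2: 'boy' -> NEW (unique so far: 2)
  Token 3: 'warm' -> NEW (unique so far: 3)
  Token 4: 'sings' -> NEW (unique so far: 4)
  Token 5: 'field' -> NEW (unique so far: 5)
  Token 6: 'still' -> NEW (unique so far: 6)
  Token 7: 'girl' -> NEW (unique so far: 7)
  Token 8: 'bright' -> NEW (unique so far: 8)
  Token 9: 'heard' -> NEW (unique so far: 9)
  Token 10: 'fish' -> NEW (unique so far: 10)
  Token 11: 'key' -> NEW (unique so far: 11)
  Token 12: 'with' -> NEW (unique so far: 12)
  Token 13: 'child' -> NEW (unique so far: 13)
  Token 14: 'above' -> NEW (unique so far: 14)
Unique types: ('a', 'above', 'boy', 'bright', 'child', 'field', 'fish', 'girl', 'heard', 'key', 'sings', 'still', 'warm', 'with')
Vocabulary size: 14

14


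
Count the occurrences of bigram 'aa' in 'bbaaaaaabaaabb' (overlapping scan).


Scanning 'bbaaaaaabaaabb' for bigram 'aa':
  Position 0: 'bb' -> no
  Position 1: 'ba' -> no
  Position 2: 'aa' -> MATCH
  Position 3: 'aa' -> MATCH
  Position 4: 'aa' -> MATCH
  Position 5: 'aa' -> MATCH
  Position 6: 'aa' -> MATCH
  Position 7: 'ab' -> no
  Position 8: 'ba' -> no
  Position 9: 'aa' -> MATCH
  Position 10: 'aa' -> MATCH
  Position 11: 'ab' -> no
  Position 12: 'bb' -> no
Total matches: 7

7


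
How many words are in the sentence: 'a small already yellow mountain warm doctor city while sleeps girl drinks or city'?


Counting words by splitting on spaces:
  Word 1: 'a'
  Word 2: 'small'
  Word 3: 'already'
  Word 4: 'yellow'
  Word 5: 'mountain'
  Word 6: 'warm'
  Word 7: 'doctor'
  Word 8: 'city'
  Word 9: 'while'
  Word 10: 'sleeps'
  Word 11: 'girl'
  Word 12: 'drinks'
  Word 13: 'or'
  Word 14: 'city'
Total words: 14

14


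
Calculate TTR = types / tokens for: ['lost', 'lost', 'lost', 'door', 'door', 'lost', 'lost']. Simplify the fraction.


Tokens: 7
Unique types: ('door', 'lost') = 2
TTR = 2/7
Already in lowest terms.

2/7


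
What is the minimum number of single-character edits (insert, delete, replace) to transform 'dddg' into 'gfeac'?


Building DP table for s1='dddg' (len 4) and s2='gfeac' (len 5):
       g  f  e  a  c
    0  1  2  3  4  5
  d 1  1  2  3  4  5
  d 2  2  2  3  4  5
  d 3  3  3  3  4  5
  g 4  3  4  4  4  5
Edit distance = dp[4][5] = 5

5


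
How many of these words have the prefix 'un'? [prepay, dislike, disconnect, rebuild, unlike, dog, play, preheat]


Checking each word for prefix 'un':
  'prepay' -> no (count: 0)
  'dislike' -> no (count: 0)
  'disconnect' -> no (count: 0)
  'rebuild' -> no (count: 0)
  'unlike' -> YES, starts with 'un' (count: 1)
  'dog' -> no (count: 1)
  'play' -> no (count: 1)
  'preheat' -> no (count: 1)
Total with prefix 'un': 1

1


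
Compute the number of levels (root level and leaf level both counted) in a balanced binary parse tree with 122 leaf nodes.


In a balanced binary tree with n leaves the deepest leaf is ceil(log2(n)) edges below the root,
so counting node levels inclusive of root and leaves gives ceil(log2(n)) + 1 levels.
log2(122) = 6.9307
ceil(6.9307) = 7
levels = 7 + 1 = 8

8


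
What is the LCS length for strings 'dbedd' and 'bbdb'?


DP table for LCS of 'dbedd' and 'bbdb':
       b  b  d  b
    0  0  0  0  0
  d 0  0  0  1  1
  b 0  1  1  1  2
  e 0  1  1  1  2
  d 0  1  1  2  2
  d 0  1  1  2  2
LCS: 'db'
LCS length = 2

2


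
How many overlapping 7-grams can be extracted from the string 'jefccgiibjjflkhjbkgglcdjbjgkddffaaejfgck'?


String 'jefccgiibjjflkhjbkgglcdjbjgkddffaaejfgck' has length L = 40.
Number of overlapping n-grams = L - n + 1
Substituting: 40 - 7 + 1 = 34

34


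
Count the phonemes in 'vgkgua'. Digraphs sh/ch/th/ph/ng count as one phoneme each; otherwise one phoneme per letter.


Parsing 'vgkgua' greedily, digraphs first:
  'v' -> consonant phoneme (phonemes so far: 1)
  'g' -> consonant phoneme (phonemes so far: 2)
  'k' -> consonant phoneme (phonemes so far: 3)
  'g' -> consonant phoneme (phonemes so far: 4)
  'u' -> vowel phoneme (phonemes so far: 5)
  'a' -> vowel phoneme (phonemes so far: 6)
Total phonemes: 6

6


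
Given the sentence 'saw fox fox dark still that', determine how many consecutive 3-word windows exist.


Word trigrams from [6] words:
  Trigram 1: (saw fox fox)
  Trigram 2: (fox fox dark)
  Trigram 3: (fox dark still)
  Trigram 4: (dark still that)
Total word trigrams: 6 - 2 = 4

4


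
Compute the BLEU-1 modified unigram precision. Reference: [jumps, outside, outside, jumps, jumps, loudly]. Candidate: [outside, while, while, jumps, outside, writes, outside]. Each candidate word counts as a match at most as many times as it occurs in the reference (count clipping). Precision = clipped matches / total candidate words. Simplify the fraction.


Reference word counts: {'jumps': 3, 'loudly': 1, 'outside': 2}
Checking each candidate word (with clipping):
  'outside' -> in reference (ref count 2, used 1/2) -> match (matches: 1)
  'while' -> not in reference -> no match (matches: 1)
  'while' -> not in reference -> no match (matches: 1)
  'jumps' -> in reference (ref count 3, used 1/3) -> match (matches: 2)
  'outside' -> in reference (ref count 2, used 2/2) -> match (matches: 3)
  'writes' -> not in reference -> no match (matches: 3)
  'outside' -> ref count 2 already used up (2/2) -> clipped, no match (matches: 3)
Clipped matches: 3, Candidate length: 7
Precision = 3/7

3/7


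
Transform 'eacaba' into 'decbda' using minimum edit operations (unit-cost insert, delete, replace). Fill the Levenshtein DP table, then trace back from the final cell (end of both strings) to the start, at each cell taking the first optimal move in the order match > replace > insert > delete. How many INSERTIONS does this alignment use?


Edit distance = 4. Backtracking from cell (6, 6) with preference match > replace > insert > delete,
then listing the resulting alignment 'eacaba' -> 'decbda' left to right:
  Step 1: replace e->d
  Step 2: replace a->e
  Step 3: keep 'c'
  Step 4: replace a->b
  Step 5: replace b->d
  Step 6: keep 'a'
Total insertions: 0

0


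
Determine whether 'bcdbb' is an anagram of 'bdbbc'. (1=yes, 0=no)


Sort characters of 'bcdbb': 'bbbcd'
Sort characters of 'bdbbc': 'bbbcd'
Sorted forms match -> they ARE anagrams
Result: 1

1


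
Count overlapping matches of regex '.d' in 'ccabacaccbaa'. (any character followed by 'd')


Pattern: .d means any character followed by 'd'.
Scanning 'ccabacaccbaa' position-by-position:
  Pos 0: window 'cc' -> no
  Pos 1: window 'ca' -> no
  Pos 2: window 'ab' -> no
  Pos 3: window 'ba' -> no
  Pos 4: window 'ac' -> no
  Pos 5: window 'ca' -> no
  Pos 6: window 'ac' -> no
  Pos 7: window 'cc' -> no
  Pos 8: window 'cb' -> no
  Pos 9: window 'ba' -> no
  Pos 10: window 'aa' -> no
  Pos 11: window 'a' -> no
Total matches: 0

0


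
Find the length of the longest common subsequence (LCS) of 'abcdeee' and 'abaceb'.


DP table for LCS of 'abcdeee' and 'abaceb':
       a  b  a  c  e  b
    0  0  0  0  0  0  0
  a 0  1  1  1  1  1  1
  b 0  1  2  2  2  2  2
  c 0  1  2  2  3  3  3
  d 0  1  2  2  3  3  3
  e 0  1  2  2  3  4  4
  e 0  1  2  2  3  4  4
  e 0  1  2  2  3  4  4
LCS: 'abce'
LCS length = 4

4


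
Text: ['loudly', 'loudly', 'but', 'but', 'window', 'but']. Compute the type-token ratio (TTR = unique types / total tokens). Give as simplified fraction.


Tokens: 6
Unique types: ('but', 'loudly', 'window') = 3
TTR = 3/6
Simplify: divide both by 3 -> 1/2
TTR = 1/2

1/2


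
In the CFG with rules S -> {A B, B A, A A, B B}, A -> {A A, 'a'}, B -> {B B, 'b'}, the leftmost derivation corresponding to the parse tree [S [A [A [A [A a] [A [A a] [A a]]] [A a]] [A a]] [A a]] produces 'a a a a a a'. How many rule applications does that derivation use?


Every bracketed nonterminal node [X ...] in the tree is produced by exactly one rule application.
Reading the tree off as a leftmost derivation:
  Step 1: S  =>  A A   (applied S -> A A)
  Step 2: A A  =>  A A A   (applied A -> A A)
  Step 3: A A A  =>  A A A A   (applied A -> A A)
  Step 4: A A A A  =>  A A A A A   (applied A -> A A)
  Step 5: A A A A A  =>  a A A A A   (applied A -> a)
  Step 6: a A A A A  =>  a A A A A A   (applied A -> A A)
  Step 7: a A A A A A  =>  a a A A A A   (applied A -> a)
  Step 8: a a A A A A  =>  a a a A A A   (applied A -> a)
  Step 9: a a a A A A  =>  a a a a A A   (applied A -> a)
  Step 10: a a a a A A  =>  a a a a a A   (applied A -> a)
  Step 11: a a a a a A  =>  a a a a a a   (applied A -> a)
Final yield: a a a a a a
Total rewrite steps: 11

11


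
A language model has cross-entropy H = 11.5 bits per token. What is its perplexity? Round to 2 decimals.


Perplexity formula: PP = 2^H
H = 11.5
PP = 2^11.5
Decompose: 2^11.5 = 2^11 * 2^0.5 = 2^11 * sqrt(2)
2^11 = 2048, sqrt(2) ~ 1.4142136
PP ~ 2048 * 1.4142136 = 2896.3094528
Rounded to 2 decimals: 2896.31

2896.31


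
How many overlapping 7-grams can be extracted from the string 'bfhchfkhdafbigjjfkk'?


String 'bfhchfkhdafbigjjfkk' has length L = 19.
Number of overlapping n-grams = L - n + 1
Substituting: 19 - 7 + 1 = 13

13


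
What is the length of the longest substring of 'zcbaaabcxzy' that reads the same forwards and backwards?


Scanning 'zcbaaabcxzy' for palindromic substrings.
Substring at positions 1-7: 'cbaaabc'.
Check: reverse('cbaaabc') = 'cbaaabc' -> palindrome confirmed.
Neighbouring characters ('z' / 'x') break symmetry, so it cannot extend further.
No longer palindromic substring exists; longest length = 7

7


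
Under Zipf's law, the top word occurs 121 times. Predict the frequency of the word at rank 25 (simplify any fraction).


Zipf's law: freq(rank) = f1 / rank
f1 = 121, rank = 25
freq = 121 / 25
GCD(121, 25) = 1
Simplified: 121/25

121/25


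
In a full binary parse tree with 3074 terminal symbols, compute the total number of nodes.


Leaf nodes (terminals): 3074
Internal nodes = n - 1 = 3074 - 1 = 3073
Total = leaves + internal = 3074 + 3073 = 6147

6147


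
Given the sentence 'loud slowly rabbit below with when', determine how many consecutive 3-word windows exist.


Word trigrams from [6] words:
  Trigram 1: (loud slowly rabbit)
  Trigram 2: (slowly rabbit below)
  Trigram 3: (rabbit below with)
  Trigram 4: (below with when)
Total word trigrams: 6 - 2 = 4

4


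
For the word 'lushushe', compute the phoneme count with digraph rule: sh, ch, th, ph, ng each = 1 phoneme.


Parsing 'lushushe' greedily, digraphs first:
  'l' -> consonant phoneme (phonemes so far: 1)
  'u' -> vowel phoneme (phonemes so far: 2)
  'sh' -> digraph (1 consonant phoneme) (phonemes so far: 3)
  'u' -> vowel phoneme (phonemes so far: 4)
  'sh' -> digraph (1 consonant phoneme) (phonemes so far: 5)
  'e' -> vowel phoneme (phonemes so far: 6)
Total phonemes: 6

6


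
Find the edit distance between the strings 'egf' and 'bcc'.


Building DP table for s1='egf' (len 3) and s2='bcc' (len 3):
       b  c  c
    0  1  2  3
  e 1  1  2  3
  g 2  2  2  3
  f 3  3  3  3
Edit distance = dp[3][3] = 3

3


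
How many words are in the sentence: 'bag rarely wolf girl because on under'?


Counting words by splitting on spaces:
  Word 1: 'bag'
  Word 2: 'rarely'
  Word 3: 'wolf'
  Word 4: 'girl'
  Word 5: 'because'
  Word 6: 'on'
  Word 7: 'under'
Total words: 7

7


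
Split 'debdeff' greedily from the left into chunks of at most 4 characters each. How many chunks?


'debdeff' has 7 characters.
Chunking with max size 4:
  Chunk 1: 'debd' (positions 0-3)
  Chunk 2: 'eff' (positions 4-6)
Total chunks: ceil(7 / 4) = 2

2


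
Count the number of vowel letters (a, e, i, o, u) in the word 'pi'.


Scanning each character of 'pi':
  Position 1: 'p' -> consonant (running count: 0)
  Position 2: 'i' -> vowel (running count: 1)
Total vowels: 1

1


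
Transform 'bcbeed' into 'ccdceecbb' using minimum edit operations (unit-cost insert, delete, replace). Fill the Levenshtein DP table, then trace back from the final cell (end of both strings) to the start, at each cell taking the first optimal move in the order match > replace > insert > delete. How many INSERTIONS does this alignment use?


Edit distance = 6. Backtracking from cell (6, 9) with preference match > replace > insert > delete,
then listing the resulting alignment 'bcbeed' -> 'ccdceecbb' left to right:
  Step 1: replace b->c
  Step 2: keep 'c'
  Step 3: insert 'd' [insertion #1]
  Step 4: replace b->c
  Step 5: keep 'e'
  Step 6: keep 'e'
  Step 7: insert 'c' [insertion #2]
  Step 8: insert 'b' [insertion #3]
  Step 9: replace d->b
Total insertions: 3

3


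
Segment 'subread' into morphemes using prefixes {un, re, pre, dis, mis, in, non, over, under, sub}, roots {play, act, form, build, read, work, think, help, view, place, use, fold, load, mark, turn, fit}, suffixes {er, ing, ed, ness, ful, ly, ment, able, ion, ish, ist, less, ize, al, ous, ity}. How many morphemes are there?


Segmenting 'subread' against the inventory:
  'sub' -> prefix (morpheme 1)
  'read' -> root (morpheme 2)
Total morphemes: 2

2


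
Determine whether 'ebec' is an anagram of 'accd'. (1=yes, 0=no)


Sort characters of 'ebec': 'bcee'
Sort characters of 'accd': 'accd'
Sorted forms differ -> they are NOT anagrams
Result: 0

0


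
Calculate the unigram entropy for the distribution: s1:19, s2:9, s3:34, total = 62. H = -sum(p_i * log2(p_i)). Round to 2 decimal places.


Computing entropy H = -sum(p_i * log2(p_i)):
  s1: p = 19/62 = 0.3065, -p*log2(p) = 0.5229
  s2: p = 9/62 = 0.1452, -p*log2(p) = 0.4042
  s3: p = 34/62 = 0.5484, -p*log2(p) = 0.4753
H = sum of terms = 1.4024
Rounded to 2 decimals: 1.40

1.40


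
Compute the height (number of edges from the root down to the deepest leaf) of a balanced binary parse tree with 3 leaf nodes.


In a balanced binary tree with n leaves the deepest leaf is ceil(log2(n)) edges below the root.
log2(3) = 1.5850
ceil(1.5850) = 2
height (edges) = 2

2


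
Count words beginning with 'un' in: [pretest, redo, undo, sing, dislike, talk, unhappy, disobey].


Checking each word for prefix 'un':
  'pretest' -> no (count: 0)
  'redo' -> no (count: 0)
  'undo' -> YES, starts with 'un' (count: 1)
  'sing' -> no (count: 1)
  'dislike' -> no (count: 1)
  'talk' -> no (count: 1)
  'unhappy' -> YES, starts with 'un' (count: 2)
  'disobey' -> no (count: 2)
Total with prefix 'un': 2

2


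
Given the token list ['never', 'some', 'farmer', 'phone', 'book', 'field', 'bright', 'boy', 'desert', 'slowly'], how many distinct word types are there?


Listing all tokens and tracking unique types:
  Token 1: 'never' -> NEW (unique so far: 1)
  Token 2: 'some' -> NEW (unique so far: 2)
  Token 3: 'farmer' -> NEW (unique so far: 3)
  Token 4: 'phone' -> NEW (unique so far: 4)
  Token 5: 'book' -> NEW (unique so far: 5)
  Token 6: 'field' -> NEW (unique so far: 6)
  Token 7: 'bright' -> NEW (unique so far: 7)
  Token 8: 'boy' -> NEW (unique so far: 8)
  Token 9: 'desert' -> NEW (unique so far: 9)
  Token 10: 'slowly' -> NEW (unique so far: 10)
Unique types: ('book', 'boy', 'bright', 'desert', 'farmer', 'field', 'never', 'phone', 'slowly', 'some')
Vocabulary size: 10

10


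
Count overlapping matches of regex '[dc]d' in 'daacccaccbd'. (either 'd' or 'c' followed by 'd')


Pattern: [dc]d means either 'd' or 'c' followed by 'd'.
Scanning 'daacccaccbd' position-by-position:
  Pos 0: window 'da' -> no
  Pos 1: window 'aa' -> no
  Pos 2: window 'ac' -> no
  Pos 3: window 'cc' -> no
  Pos 4: window 'cc' -> no
  Pos 5: window 'ca' -> no
  Pos 6: window 'ac' -> no
  Pos 7: window 'cc' -> no
  Pos 8: window 'cb' -> no
  Pos 9: window 'bd' -> no
  Pos 10: window 'd' -> no
Total matches: 0

0


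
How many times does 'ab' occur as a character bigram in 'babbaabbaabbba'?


Scanning 'babbaabbaabbba' for bigram 'ab':
  Position 0: 'ba' -> no
  Position 1: 'ab' -> MATCH
  Position 2: 'bb' -> no
  Position 3: 'ba' -> no
  Position 4: 'aa' -> no
  Position 5: 'ab' -> MATCH
  Position 6: 'bb' -> no
  Position 7: 'ba' -> no
  Position 8: 'aa' -> no
  Position 9: 'ab' -> MATCH
  Position 10: 'bb' -> no
  Position 11: 'bb' -> no
  Position 12: 'ba' -> no
Total matches: 3

3


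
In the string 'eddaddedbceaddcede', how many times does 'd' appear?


Scanning 'eddaddedbceaddcede' for 'd':
  Position 1: 'd' -> MATCH (count: 1)
  Position 2: 'd' -> MATCH (count: 2)
  Position 4: 'd' -> MATCH (count: 3)
  Position 5: 'd' -> MATCH (count: 4)
  Position 7: 'd' -> MATCH (count: 5)
  Position 12: 'd' -> MATCH (count: 6)
  Position 13: 'd' -> MATCH (count: 7)
  Position 16: 'd' -> MATCH (count: 8)
Total occurrences of 'd': 8

8


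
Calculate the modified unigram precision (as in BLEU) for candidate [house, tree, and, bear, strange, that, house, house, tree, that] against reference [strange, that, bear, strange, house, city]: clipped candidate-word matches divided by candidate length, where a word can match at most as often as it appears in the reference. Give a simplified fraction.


Reference word counts: {'bear': 1, 'city': 1, 'house': 1, 'strange': 2, 'that': 1}
Checking each candidate word (with clipping):
  'house' -> in reference (ref count 1, used 1/1) -> match (matches: 1)
  'tree' -> not in reference -> no match (matches: 1)
  'and' -> not in reference -> no match (matches: 1)
  'bear' -> in reference (ref count 1, used 1/1) -> match (matches: 2)
  'strange' -> in reference (ref count 2, used 1/2) -> match (matches: 3)
  'that' -> in reference (ref count 1, used 1/1) -> match (matches: 4)
  'house' -> ref count 1 already used up (1/1) -> clipped, no match (matches: 4)
  'house' -> ref count 1 already used up (1/1) -> clipped, no match (matches: 4)
  'tree' -> not in reference -> no match (matches: 4)
  'that' -> ref count 1 already used up (1/1) -> clipped, no match (matches: 4)
Clipped matches: 4, Candidate length: 10
Precision = 4/10 = 2/5

2/5


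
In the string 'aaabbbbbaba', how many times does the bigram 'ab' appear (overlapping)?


Scanning 'aaabbbbbaba' for bigram 'ab':
  Position 0: 'aa' -> no
  Position 1: 'aa' -> no
  Position 2: 'ab' -> MATCH
  Position 3: 'bb' -> no
  Position 4: 'bb' -> no
  Position 5: 'bb' -> no
  Position 6: 'bb' -> no
  Position 7: 'ba' -> no
  Position 8: 'ab' -> MATCH
  Position 9: 'ba' -> no
Total matches: 2

2


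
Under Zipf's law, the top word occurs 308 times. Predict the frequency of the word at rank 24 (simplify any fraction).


Zipf's law: freq(rank) = f1 / rank
f1 = 308, rank = 24
freq = 308 / 24
GCD(308, 24) = 4
Simplified: 77/6

77/6


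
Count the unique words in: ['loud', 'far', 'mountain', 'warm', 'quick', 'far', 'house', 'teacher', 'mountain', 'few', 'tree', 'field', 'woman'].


Listing all tokens and tracking unique types:
  Token 1: 'loud' -> NEW (unique so far: 1)
  Token 2: 'far' -> NEW (unique so far: 2)
  Token 3: 'mountain' -> NEW (unique so far: 3)
  Token 4: 'warm' -> NEW (unique so far: 4)
  Token 5: 'quick' -> NEW (unique so far: 5)
  Token 6: 'far' -> duplicate (unique so far: 5)
  Token 7: 'house' -> NEW (unique so far: 6)
  Token 8: 'teacher' -> NEW (unique so far: 7)
  Token 9: 'mountain' -> duplicate (unique so far: 7)
  Token 10: 'few' -> NEW (unique so far: 8)
  Token 11: 'tree' -> NEW (unique so far: 9)
  Token 12: 'field' -> NEW (unique so far: 10)
  Token 13: 'woman' -> NEW (unique so far: 11)
Unique types: ('far', 'few', 'field', 'house', 'loud', 'mountain', 'quick', 'teacher', 'tree', 'warm', 'woman')
Vocabulary size: 11

11


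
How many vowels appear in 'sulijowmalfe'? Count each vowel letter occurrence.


Scanning each character of 'sulijowmalfe':
  Position 1: 's' -> consonant (running count: 0)
  Position 2: 'u' -> vowel (running count: 1)
  Position 3: 'l' -> consonant (running count: 1)
  Position 4: 'i' -> vowel (running count: 2)
  Position 5: 'j' -> consonant (running count: 2)
  Position 6: 'o' -> vowel (running count: 3)
  Position 7: 'w' -> consonant (running count: 3)
  Position 8: 'm' -> consonant (running count: 3)
  Position 9: 'a' -> vowel (running count: 4)
  Position 10: 'l' -> consonant (running count: 4)
  Position 11: 'f' -> consonant (running count: 4)
  Position 12: 'e' -> vowel (running count: 5)
Total vowels: 5

5


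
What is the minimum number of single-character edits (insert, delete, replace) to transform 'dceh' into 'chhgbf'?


Building DP table for s1='dceh' (len 4) and s2='chhgbf' (len 6):
       c  h  h  g  b  f
    0  1  2  3  4  5  6
  d 1  1  2  3  4  5  6
  c 2  1  2  3  4  5  6
  e 3  2  2  3  4  5  6
  h 4  3  2  2  3  4  5
Edit distance = dp[4][6] = 5

5


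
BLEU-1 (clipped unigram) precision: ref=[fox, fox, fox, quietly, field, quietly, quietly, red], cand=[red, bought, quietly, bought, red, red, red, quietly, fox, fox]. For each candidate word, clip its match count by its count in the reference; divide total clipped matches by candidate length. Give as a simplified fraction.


Reference word counts: {'field': 1, 'fox': 3, 'quietly': 3, 'red': 1}
Checking each candidate word (with clipping):
  'red' -> in reference (ref count 1, used 1/1) -> match (matches: 1)
  'bought' -> not in reference -> no match (matches: 1)
  'quietly' -> in reference (ref count 3, used 1/3) -> match (matches: 2)
  'bought' -> not in reference -> no match (matches: 2)
  'red' -> ref count 1 already used up (1/1) -> clipped, no match (matches: 2)
  'red' -> ref count 1 already used up (1/1) -> clipped, no match (matches: 2)
  'red' -> ref count 1 already used up (1/1) -> clipped, no match (matches: 2)
  'quietly' -> in reference (ref count 3, used 2/3) -> match (matches: 3)
  'fox' -> in reference (ref count 3, used 1/3) -> match (matches: 4)
  'fox' -> in reference (ref count 3, used 2/3) -> match (matches: 5)
Clipped matches: 5, Candidate length: 10
Precision = 5/10 = 1/2

1/2
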